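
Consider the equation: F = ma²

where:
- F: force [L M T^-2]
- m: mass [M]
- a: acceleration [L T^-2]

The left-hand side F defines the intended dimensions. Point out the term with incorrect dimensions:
The right-hand side term ma²

F has dimensions [L M T^-2], but ma² has dimensions [L^2 M T^-4], so the term ma² is dimensionally wrong for F.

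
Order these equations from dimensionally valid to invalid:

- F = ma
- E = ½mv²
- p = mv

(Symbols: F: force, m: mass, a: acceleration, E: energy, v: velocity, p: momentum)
Dimensionally correct: F = ma, E = ½mv², p = mv
Dimensionally incorrect: none
Ordered (correct first, then incorrect): F = ma, E = ½mv², p = mv

- F = ma: LHS [L M T^-2], RHS [L M T^-2] → correct ✓
- E = ½mv²: LHS [L^2 M T^-2], RHS [L^2 M T^-2] → correct ✓
- p = mv: LHS [L M T^-1], RHS [L M T^-1] → correct ✓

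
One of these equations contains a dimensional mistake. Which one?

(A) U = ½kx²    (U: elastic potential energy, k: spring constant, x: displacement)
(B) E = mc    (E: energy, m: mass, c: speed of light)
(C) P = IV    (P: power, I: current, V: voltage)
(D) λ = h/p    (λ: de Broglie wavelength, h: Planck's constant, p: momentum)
(B) E = mc

The equation (B) E = mc is dimensionally incorrect.

LHS (E): [L^2 M T^-2]
RHS (mc): [L M T^-1] ✗

The dimensions do not match. The other three equations balance.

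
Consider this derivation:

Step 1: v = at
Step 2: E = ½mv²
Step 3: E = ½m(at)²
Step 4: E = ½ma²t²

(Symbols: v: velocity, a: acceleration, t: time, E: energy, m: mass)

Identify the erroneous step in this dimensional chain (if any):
No step introduces an error — all steps are dimensionally consistent.

Step 1: v = at → LHS [L T^-1], RHS [L T^-1] ✓
Step 2: E = ½mv² → LHS [L^2 M T^-2], RHS [L^2 M T^-2] ✓
Step 3: E = ½m(at)² → LHS [L^2 M T^-2], RHS [L^2 M T^-2] ✓
Step 4: E = ½ma²t² → LHS [L^2 M T^-2], RHS [L^2 M T^-2] ✓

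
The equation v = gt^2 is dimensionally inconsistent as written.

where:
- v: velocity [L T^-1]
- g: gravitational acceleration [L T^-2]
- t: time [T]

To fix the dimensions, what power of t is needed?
The exponent of t should be 1: v = gt

The LHS v has dimensions [L T^-1]; t has dimensions [T].
As written, the RHS gt^2 (exponent 2 on t) has dimensions [L], which does not match.
With exponent 1, the RHS gt has dimensions [L T^-1], matching the LHS.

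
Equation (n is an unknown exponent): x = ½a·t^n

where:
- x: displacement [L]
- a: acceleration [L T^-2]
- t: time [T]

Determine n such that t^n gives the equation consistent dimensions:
n = 2

x has dimensions [L]; t has dimensions [T].
The rest of the RHS has dimensions [L T^-2], so t^n must supply [T^2].
With n = 2: ½a·t^2 has dimensions [L], matching the LHS ✓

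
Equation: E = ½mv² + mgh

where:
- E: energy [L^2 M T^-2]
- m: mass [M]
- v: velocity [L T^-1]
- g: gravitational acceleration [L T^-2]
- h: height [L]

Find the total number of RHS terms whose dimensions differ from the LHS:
0

LHS E: [L^2 M T^-2]
- ½mv²: [L^2 M T^-2] ✓
- mgh: [L^2 M T^-2] ✓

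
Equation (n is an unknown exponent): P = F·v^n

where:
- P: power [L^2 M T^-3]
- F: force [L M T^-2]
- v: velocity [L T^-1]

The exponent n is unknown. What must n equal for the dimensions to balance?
n = 1

P has dimensions [L^2 M T^-3]; v has dimensions [L T^-1].
The rest of the RHS has dimensions [L M T^-2], so v^n must supply [L T^-1].
With n = 1: F·v^1 has dimensions [L^2 M T^-3], matching the LHS ✓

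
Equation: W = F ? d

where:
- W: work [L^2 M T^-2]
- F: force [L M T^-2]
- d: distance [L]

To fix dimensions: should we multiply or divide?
multiplication (×): W = F × d

W [L^2 M T^-2]; F [L M T^-2]; d [L].
F × d → [L^2 M T^-2] ✓
F ÷ d → [M T^-2] ✗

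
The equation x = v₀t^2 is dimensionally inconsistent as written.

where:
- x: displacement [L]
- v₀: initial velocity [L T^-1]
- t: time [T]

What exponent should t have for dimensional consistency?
The exponent of t should be 1: x = v₀t

The LHS x has dimensions [L]; t has dimensions [T].
As written, the RHS v₀t^2 (exponent 2 on t) has dimensions [L T], which does not match.
With exponent 1, the RHS v₀t has dimensions [L], matching the LHS.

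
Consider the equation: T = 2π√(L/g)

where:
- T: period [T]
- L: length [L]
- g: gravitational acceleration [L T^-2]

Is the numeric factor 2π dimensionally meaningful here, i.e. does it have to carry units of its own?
No

T has dimensions [T] and √(L/g) already has dimensions [T], so the equation balances without 2π contributing any dimensions. 2π is a pure (dimensionless) number; changing or removing it would not affect dimensional consistency.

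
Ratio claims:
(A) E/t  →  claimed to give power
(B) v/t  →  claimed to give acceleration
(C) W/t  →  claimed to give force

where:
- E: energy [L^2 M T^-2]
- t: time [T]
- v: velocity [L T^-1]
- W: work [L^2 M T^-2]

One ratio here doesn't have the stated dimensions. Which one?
(C) W/t does not give force

(A) E/t: [L^2 M T^-3] = power [L^2 M T^-3] ✓
(B) v/t: [L T^-2] = acceleration [L T^-2] ✓
(C) W/t: [L^2 M T^-3] ≠ force [L M T^-2] ✗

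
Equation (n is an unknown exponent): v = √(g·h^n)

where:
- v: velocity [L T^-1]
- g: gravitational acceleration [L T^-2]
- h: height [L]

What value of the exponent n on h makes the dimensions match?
n = 1

v has dimensions [L T^-1]; h has dimensions [L].
With n = 1: √(g·h^1) has dimensions [L T^-1], matching the LHS ✓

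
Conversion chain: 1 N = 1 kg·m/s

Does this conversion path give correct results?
The chain is incorrect (it contains an error).

Incorrect: Newton is kg·m/s², not kg·m/s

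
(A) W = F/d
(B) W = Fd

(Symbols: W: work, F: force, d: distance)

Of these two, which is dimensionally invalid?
(A)

(A) W = F/d: LHS [L^2 M T^-2], RHS [M T^-2] ✗
(B) W = Fd: LHS [L^2 M T^-2], RHS [L^2 M T^-2] ✓

Expression (A) W = F/d is dimensionally incorrect.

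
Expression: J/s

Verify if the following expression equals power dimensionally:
Yes

The expression J/s has dimensions [L^2 M T^-3], which is exactly power [L^2 M T^-3].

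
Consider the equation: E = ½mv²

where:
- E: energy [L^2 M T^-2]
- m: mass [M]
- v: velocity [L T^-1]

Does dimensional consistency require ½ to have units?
No

E has dimensions [L^2 M T^-2] and mv² already has dimensions [L^2 M T^-2], so the equation balances without ½ contributing any dimensions. ½ is a pure (dimensionless) number; changing or removing it would not affect dimensional consistency.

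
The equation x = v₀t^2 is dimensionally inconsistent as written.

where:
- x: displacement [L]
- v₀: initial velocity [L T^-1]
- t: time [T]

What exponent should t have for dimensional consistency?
The exponent of t should be 1: x = v₀t

The LHS x has dimensions [L]; t has dimensions [T].
As written, the RHS v₀t^2 (exponent 2 on t) has dimensions [L T], which does not match.
With exponent 1, the RHS v₀t has dimensions [L], matching the LHS.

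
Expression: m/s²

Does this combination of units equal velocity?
No

The expression m/s² has dimensions [L T^-2], but velocity has dimensions [L T^-1].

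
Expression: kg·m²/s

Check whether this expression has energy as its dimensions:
No

The expression kg·m²/s has dimensions [L^2 M T^-1], but energy has dimensions [L^2 M T^-2].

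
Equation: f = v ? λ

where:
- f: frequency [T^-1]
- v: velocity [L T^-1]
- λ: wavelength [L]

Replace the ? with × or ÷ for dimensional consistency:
division (÷): f = v ÷ λ

f [T^-1]; v [L T^-1]; λ [L].
v × λ → [L^2 T^-1] ✗
v ÷ λ → [T^-1] ✓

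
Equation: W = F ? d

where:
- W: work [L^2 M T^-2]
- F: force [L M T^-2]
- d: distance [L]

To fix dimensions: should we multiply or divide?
multiplication (×): W = F × d

W [L^2 M T^-2]; F [L M T^-2]; d [L].
F × d → [L^2 M T^-2] ✓
F ÷ d → [M T^-2] ✗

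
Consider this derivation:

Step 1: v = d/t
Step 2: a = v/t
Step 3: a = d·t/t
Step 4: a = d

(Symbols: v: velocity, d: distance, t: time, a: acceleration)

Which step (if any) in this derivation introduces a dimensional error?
Step 3

Step 1: v = d/t → LHS [L T^-1], RHS [L T^-1] ✓
Step 2: a = v/t → LHS [L T^-2], RHS [L T^-2] ✓
Step 3: a = d·t/t → LHS [L T^-2], RHS [L] ✗

The first dimensional inconsistency appears in step 3: a = d·t/t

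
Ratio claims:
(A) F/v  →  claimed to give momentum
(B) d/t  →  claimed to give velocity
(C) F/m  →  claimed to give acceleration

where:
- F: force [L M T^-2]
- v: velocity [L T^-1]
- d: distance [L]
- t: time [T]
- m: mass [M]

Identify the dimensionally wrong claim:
(A) F/v does not give momentum

(A) F/v: [M T^-1] ≠ momentum [L M T^-1] ✗
(B) d/t: [L T^-1] = velocity [L T^-1] ✓
(C) F/m: [L T^-2] = acceleration [L T^-2] ✓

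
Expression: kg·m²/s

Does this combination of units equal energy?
No

The expression kg·m²/s has dimensions [L^2 M T^-1], but energy has dimensions [L^2 M T^-2].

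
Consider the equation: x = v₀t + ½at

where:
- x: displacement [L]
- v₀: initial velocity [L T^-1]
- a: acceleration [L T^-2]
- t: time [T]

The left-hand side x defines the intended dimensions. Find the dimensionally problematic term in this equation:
The term ½at

Checking each RHS term against the LHS:
- v₀t: [L] — matches x [L] ✓
- ½at: [L T^-1] — does NOT match x [L] ✗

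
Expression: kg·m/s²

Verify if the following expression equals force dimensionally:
Yes

The expression kg·m/s² has dimensions [L M T^-2], which is exactly force [L M T^-2].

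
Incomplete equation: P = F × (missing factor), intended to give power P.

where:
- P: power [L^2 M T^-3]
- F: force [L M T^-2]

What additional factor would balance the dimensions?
v (velocity), dimensions [L T^-1]

P has dimensions [L^2 M T^-3] and F has dimensions [L M T^-2].
The missing factor must have dimensions [L^2 M T^-3] / [L M T^-2] = [L T^-1], i.e. velocity (v).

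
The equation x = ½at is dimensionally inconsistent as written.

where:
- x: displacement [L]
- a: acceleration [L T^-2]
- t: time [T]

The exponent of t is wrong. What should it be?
The exponent of t should be 2: x = ½at^2

The LHS x has dimensions [L]; t has dimensions [T].
As written, the RHS ½at (exponent 1 on t) has dimensions [L T^-1], which does not match.
With exponent 2, the RHS ½at^2 has dimensions [L], matching the LHS.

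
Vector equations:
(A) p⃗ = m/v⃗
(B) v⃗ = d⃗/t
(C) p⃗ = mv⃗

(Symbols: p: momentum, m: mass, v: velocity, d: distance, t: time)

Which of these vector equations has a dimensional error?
(A) p⃗ = m/v⃗

(A) p⃗ = m/v⃗: LHS [L M T^-1], RHS [L^-1 M T] ✗ — momentum is mass times velocity; should be mv⃗ (and division by a vector is undefined)
(B) v⃗ = d⃗/t: LHS [L T^-1], RHS [L T^-1] ✓ — displacement (vector) divided by time (scalar)
(C) p⃗ = mv⃗: LHS [L M T^-1], RHS [L M T^-1] ✓ — mass (scalar) times velocity (vector)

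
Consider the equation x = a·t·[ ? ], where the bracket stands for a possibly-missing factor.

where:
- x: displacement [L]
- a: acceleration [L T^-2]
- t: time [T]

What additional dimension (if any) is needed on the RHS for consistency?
[T] — time (e.g. t)

x has dimensions [L]; a·t has dimensions [L T^-1].
The bracketed factor must supply [L] / [L T^-1] = [T].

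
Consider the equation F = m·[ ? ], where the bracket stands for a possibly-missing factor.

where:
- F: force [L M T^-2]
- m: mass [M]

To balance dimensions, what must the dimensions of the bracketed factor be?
[L T^-2] — acceleration (e.g. a)

F has dimensions [L M T^-2]; m has dimensions [M].
The bracketed factor must supply [L M T^-2] / [M] = [L T^-2].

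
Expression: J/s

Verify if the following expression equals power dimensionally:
Yes

The expression J/s has dimensions [L^2 M T^-3], which is exactly power [L^2 M T^-3].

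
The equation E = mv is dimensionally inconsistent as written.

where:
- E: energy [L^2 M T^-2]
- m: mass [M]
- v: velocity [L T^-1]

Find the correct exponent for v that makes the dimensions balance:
The exponent of v should be 2: E = mv^2

The LHS E has dimensions [L^2 M T^-2]; v has dimensions [L T^-1].
As written, the RHS mv (exponent 1 on v) has dimensions [L M T^-1], which does not match.
With exponent 2, the RHS mv^2 has dimensions [L^2 M T^-2], matching the LHS.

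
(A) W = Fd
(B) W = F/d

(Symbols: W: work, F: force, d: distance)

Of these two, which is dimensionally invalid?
(B)

(A) W = Fd: LHS [L^2 M T^-2], RHS [L^2 M T^-2] ✓
(B) W = F/d: LHS [L^2 M T^-2], RHS [M T^-2] ✗

Expression (B) W = F/d is dimensionally incorrect.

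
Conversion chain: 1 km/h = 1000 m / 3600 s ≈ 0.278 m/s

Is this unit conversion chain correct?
The chain is correct (no errors).

Correct: 1 km = 1000 m, 1 h = 3600 s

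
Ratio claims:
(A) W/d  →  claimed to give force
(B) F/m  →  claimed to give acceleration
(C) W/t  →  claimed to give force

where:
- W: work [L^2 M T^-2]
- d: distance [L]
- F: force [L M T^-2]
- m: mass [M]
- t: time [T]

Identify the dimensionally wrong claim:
(C) W/t does not give force

(A) W/d: [L M T^-2] = force [L M T^-2] ✓
(B) F/m: [L T^-2] = acceleration [L T^-2] ✓
(C) W/t: [L^2 M T^-3] ≠ force [L M T^-2] ✗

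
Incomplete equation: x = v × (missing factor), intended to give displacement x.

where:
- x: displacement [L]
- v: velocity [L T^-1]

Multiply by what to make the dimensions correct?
t (time), dimensions [T]

x has dimensions [L] and v has dimensions [L T^-1].
The missing factor must have dimensions [L] / [L T^-1] = [T], i.e. time (t).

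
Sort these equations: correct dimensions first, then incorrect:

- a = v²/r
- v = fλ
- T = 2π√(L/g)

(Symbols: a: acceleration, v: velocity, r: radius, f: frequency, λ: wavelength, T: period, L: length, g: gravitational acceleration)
Dimensionally correct: a = v²/r, v = fλ, T = 2π√(L/g)
Dimensionally incorrect: none
Ordered (correct first, then incorrect): a = v²/r, v = fλ, T = 2π√(L/g)

- a = v²/r: LHS [L T^-2], RHS [L T^-2] → correct ✓
- v = fλ: LHS [L T^-1], RHS [L T^-1] → correct ✓
- T = 2π√(L/g): LHS [T], RHS [T] → correct ✓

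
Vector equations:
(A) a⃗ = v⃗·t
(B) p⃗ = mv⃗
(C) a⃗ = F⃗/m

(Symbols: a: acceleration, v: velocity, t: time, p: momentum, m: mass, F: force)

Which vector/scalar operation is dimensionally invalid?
(A) a⃗ = v⃗·t

(A) a⃗ = v⃗·t: LHS [L T^-2], RHS [L] ✗ — acceleration is velocity per time; should be v⃗/t
(B) p⃗ = mv⃗: LHS [L M T^-1], RHS [L M T^-1] ✓ — mass (scalar) times velocity (vector)
(C) a⃗ = F⃗/m: LHS [L T^-2], RHS [L T^-2] ✓ — force (vector) divided by mass (scalar)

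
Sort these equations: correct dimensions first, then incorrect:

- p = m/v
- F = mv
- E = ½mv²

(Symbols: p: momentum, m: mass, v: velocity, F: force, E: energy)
Dimensionally correct: E = ½mv²
Dimensionally incorrect: p = m/v, F = mv
Ordered (correct first, then incorrect): E = ½mv², p = m/v, F = mv

- p = m/v: LHS [L M T^-1], RHS [L^-1 M T] → incorrect ✗
- F = mv: LHS [L M T^-2], RHS [L M T^-1] → incorrect ✗
- E = ½mv²: LHS [L^2 M T^-2], RHS [L^2 M T^-2] → correct ✓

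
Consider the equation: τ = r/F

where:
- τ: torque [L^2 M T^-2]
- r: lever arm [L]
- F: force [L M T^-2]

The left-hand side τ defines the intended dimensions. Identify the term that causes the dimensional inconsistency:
The right-hand side term r/F

τ has dimensions [L^2 M T^-2], but r/F has dimensions [M^-1 T^2], so the term r/F is dimensionally wrong for τ.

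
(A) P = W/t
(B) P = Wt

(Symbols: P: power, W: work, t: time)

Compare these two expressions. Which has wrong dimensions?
(B)

(A) P = W/t: LHS [L^2 M T^-3], RHS [L^2 M T^-3] ✓
(B) P = Wt: LHS [L^2 M T^-3], RHS [L^2 M T^-1] ✗

Expression (B) P = Wt is dimensionally incorrect.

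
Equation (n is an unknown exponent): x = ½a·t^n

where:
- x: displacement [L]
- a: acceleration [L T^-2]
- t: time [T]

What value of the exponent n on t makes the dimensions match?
n = 2

x has dimensions [L]; t has dimensions [T].
The rest of the RHS has dimensions [L T^-2], so t^n must supply [T^2].
With n = 2: ½a·t^2 has dimensions [L], matching the LHS ✓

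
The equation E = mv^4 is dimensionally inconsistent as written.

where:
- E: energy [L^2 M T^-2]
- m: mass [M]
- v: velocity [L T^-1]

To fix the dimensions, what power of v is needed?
The exponent of v should be 2: E = mv^2

The LHS E has dimensions [L^2 M T^-2]; v has dimensions [L T^-1].
As written, the RHS mv^4 (exponent 4 on v) has dimensions [L^4 M T^-4], which does not match.
With exponent 2, the RHS mv^2 has dimensions [L^2 M T^-2], matching the LHS.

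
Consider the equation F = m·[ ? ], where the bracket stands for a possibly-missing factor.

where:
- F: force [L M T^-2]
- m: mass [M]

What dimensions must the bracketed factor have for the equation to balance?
[L T^-2] — acceleration (e.g. a)

F has dimensions [L M T^-2]; m has dimensions [M].
The bracketed factor must supply [L M T^-2] / [M] = [L T^-2].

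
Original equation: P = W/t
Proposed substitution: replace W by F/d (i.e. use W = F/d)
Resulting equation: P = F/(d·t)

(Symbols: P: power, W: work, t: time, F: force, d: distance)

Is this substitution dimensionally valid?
No

[W] = [L^2 M T^-2] and [F/d] = [M T^-2]. These differ, so the substitution replaces a quantity by one of different dimensions and the result P = F/(d·t) has LHS [L^2 M T^-3] vs RHS [M T^-3] — inconsistent.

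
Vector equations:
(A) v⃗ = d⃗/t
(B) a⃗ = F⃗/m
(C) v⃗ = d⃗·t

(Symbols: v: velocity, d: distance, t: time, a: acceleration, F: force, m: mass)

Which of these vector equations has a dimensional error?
(C) v⃗ = d⃗·t

(A) v⃗ = d⃗/t: LHS [L T^-1], RHS [L T^-1] ✓ — displacement (vector) divided by time (scalar)
(B) a⃗ = F⃗/m: LHS [L T^-2], RHS [L T^-2] ✓ — force (vector) divided by mass (scalar)
(C) v⃗ = d⃗·t: LHS [L T^-1], RHS [L T] ✗ — velocity is displacement per time; should be d⃗/t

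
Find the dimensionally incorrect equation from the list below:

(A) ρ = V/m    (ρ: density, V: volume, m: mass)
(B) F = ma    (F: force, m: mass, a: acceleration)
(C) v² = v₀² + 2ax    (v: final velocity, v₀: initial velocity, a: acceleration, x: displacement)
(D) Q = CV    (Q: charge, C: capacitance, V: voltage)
(A) ρ = V/m

The equation (A) ρ = V/m is dimensionally incorrect.

LHS (ρ): [L^-3 M]
RHS (V/m): [L^3 M^-1] ✗

The dimensions do not match. The other three equations balance.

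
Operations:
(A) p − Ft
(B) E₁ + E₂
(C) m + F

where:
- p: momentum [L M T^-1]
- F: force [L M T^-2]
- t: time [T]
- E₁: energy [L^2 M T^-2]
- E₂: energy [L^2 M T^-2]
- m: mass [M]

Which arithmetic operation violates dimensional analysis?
(C) m + F

(A) p − Ft: p [L M T^-1] and Ft [L M T^-1] — same dimensions ✓
(B) E₁ + E₂: E₁ [L^2 M T^-2] and E₂ [L^2 M T^-2] — same dimensions ✓
(C) m + F: m [M] and F [L M T^-2] — different dimensions cannot be added/subtracted ✗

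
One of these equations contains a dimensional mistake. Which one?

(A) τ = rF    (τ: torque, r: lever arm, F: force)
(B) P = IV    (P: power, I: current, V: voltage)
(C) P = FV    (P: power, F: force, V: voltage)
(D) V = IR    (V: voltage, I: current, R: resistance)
(C) P = FV

The equation (C) P = FV is dimensionally incorrect.

LHS (P): [L^2 M T^-3]
RHS (FV): [I^-1 L^3 M^2 T^-5] ✗

The dimensions do not match. The other three equations balance.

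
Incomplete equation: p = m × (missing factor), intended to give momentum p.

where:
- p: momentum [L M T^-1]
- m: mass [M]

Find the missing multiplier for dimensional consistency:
v (velocity), dimensions [L T^-1]

p has dimensions [L M T^-1] and m has dimensions [M].
The missing factor must have dimensions [L M T^-1] / [M] = [L T^-1], i.e. velocity (v).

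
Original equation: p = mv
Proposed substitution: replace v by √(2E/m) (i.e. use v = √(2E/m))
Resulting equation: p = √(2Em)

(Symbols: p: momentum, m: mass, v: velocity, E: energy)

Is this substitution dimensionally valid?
Yes

[v] = [L T^-1] and [√(2E/m)] = [L T^-1]. These match, so the substitution replaces a quantity by one of the same dimensions and the result p = √(2Em) has LHS [L M T^-1] vs RHS [L M T^-1] — still consistent.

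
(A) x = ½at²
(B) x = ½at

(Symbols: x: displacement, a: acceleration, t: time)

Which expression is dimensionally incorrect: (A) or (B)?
(B)

(A) x = ½at²: LHS [L], RHS [L] ✓
(B) x = ½at: LHS [L], RHS [L T^-1] ✗

Expression (B) x = ½at is dimensionally incorrect.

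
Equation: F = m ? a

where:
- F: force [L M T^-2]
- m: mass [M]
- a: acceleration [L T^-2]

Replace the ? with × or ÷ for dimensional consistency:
multiplication (×): F = m × a

F [L M T^-2]; m [M]; a [L T^-2].
m × a → [L M T^-2] ✓
m ÷ a → [L^-1 M T^2] ✗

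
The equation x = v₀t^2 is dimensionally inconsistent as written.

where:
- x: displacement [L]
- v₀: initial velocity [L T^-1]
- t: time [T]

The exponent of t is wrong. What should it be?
The exponent of t should be 1: x = v₀t

The LHS x has dimensions [L]; t has dimensions [T].
As written, the RHS v₀t^2 (exponent 2 on t) has dimensions [L T], which does not match.
With exponent 1, the RHS v₀t has dimensions [L], matching the LHS.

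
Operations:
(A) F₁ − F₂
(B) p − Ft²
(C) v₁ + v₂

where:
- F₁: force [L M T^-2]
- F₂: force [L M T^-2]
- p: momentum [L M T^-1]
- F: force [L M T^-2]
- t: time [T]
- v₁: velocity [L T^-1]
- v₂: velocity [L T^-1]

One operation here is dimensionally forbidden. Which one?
(B) p − Ft²

(A) F₁ − F₂: F₁ [L M T^-2] and F₂ [L M T^-2] — same dimensions ✓
(B) p − Ft²: p [L M T^-1] and Ft² [L M] — different dimensions cannot be added/subtracted ✗
(C) v₁ + v₂: v₁ [L T^-1] and v₂ [L T^-1] — same dimensions ✓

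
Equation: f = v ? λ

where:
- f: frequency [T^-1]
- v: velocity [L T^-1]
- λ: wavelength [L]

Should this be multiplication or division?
division (÷): f = v ÷ λ

f [T^-1]; v [L T^-1]; λ [L].
v × λ → [L^2 T^-1] ✗
v ÷ λ → [T^-1] ✓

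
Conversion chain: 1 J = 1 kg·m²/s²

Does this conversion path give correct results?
The chain is correct (no errors).

Correct: Joule is defined as kg·m²/s²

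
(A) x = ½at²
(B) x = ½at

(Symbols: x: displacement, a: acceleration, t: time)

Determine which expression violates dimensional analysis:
(B)

(A) x = ½at²: LHS [L], RHS [L] ✓
(B) x = ½at: LHS [L], RHS [L T^-1] ✗

Expression (B) x = ½at is dimensionally incorrect.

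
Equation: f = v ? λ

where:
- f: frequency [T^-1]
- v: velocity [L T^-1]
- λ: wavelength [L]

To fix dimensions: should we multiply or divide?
division (÷): f = v ÷ λ

f [T^-1]; v [L T^-1]; λ [L].
v × λ → [L^2 T^-1] ✗
v ÷ λ → [T^-1] ✓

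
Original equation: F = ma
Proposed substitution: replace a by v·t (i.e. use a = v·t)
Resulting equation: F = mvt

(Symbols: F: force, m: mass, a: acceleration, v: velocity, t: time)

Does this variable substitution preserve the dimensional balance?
No

[a] = [L T^-2] and [v·t] = [L]. These differ, so the substitution replaces a quantity by one of different dimensions and the result F = mvt has LHS [L M T^-2] vs RHS [L M] — inconsistent.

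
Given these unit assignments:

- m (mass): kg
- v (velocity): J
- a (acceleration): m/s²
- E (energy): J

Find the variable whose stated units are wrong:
v

The variable v (velocity) should have units m/s, not J.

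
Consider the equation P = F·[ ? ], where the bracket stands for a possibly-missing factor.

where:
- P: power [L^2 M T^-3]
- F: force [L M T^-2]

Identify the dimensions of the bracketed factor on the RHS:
[L T^-1] — velocity (e.g. v)

P has dimensions [L^2 M T^-3]; F has dimensions [L M T^-2].
The bracketed factor must supply [L^2 M T^-3] / [L M T^-2] = [L T^-1].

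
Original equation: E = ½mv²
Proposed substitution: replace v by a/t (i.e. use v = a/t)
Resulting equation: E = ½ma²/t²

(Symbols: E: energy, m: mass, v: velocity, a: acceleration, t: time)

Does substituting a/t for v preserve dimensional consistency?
No

[v] = [L T^-1] and [a/t] = [L T^-3]. These differ, so the substitution replaces a quantity by one of different dimensions and the result E = ½ma²/t² has LHS [L^2 M T^-2] vs RHS [L^2 M T^-6] — inconsistent.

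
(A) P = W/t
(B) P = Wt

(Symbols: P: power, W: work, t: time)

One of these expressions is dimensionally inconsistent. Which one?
(B)

(A) P = W/t: LHS [L^2 M T^-3], RHS [L^2 M T^-3] ✓
(B) P = Wt: LHS [L^2 M T^-3], RHS [L^2 M T^-1] ✗

Expression (B) P = Wt is dimensionally incorrect.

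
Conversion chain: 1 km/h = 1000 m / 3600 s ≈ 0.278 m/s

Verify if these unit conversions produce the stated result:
The chain is correct (no errors).

Correct: 1 km = 1000 m, 1 h = 3600 s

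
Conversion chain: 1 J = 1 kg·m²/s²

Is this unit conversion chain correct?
The chain is correct (no errors).

Correct: Joule is defined as kg·m²/s²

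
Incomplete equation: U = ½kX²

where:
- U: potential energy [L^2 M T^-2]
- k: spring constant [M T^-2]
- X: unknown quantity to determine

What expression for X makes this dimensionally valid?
X = x (displacement), dimensions [L]

U has dimensions [L^2 M T^-2]; the rest of the RHS (½k) has dimensions [M T^-2].
So X² must have dimensions [L^2], i.e. X has dimensions [L] — X = x (displacement).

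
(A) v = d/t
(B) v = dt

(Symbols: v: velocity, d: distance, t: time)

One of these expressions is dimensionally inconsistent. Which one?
(B)

(A) v = d/t: LHS [L T^-1], RHS [L T^-1] ✓
(B) v = dt: LHS [L T^-1], RHS [L T] ✗

Expression (B) v = dt is dimensionally incorrect.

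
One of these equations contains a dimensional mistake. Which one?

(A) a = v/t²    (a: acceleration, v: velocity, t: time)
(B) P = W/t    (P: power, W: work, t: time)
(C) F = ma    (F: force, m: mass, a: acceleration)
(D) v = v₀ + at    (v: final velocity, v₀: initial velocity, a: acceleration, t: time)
(A) a = v/t²

The equation (A) a = v/t² is dimensionally incorrect.

LHS (a): [L T^-2]
RHS (v/t²): [L T^-3] ✗

The dimensions do not match. The other three equations balance.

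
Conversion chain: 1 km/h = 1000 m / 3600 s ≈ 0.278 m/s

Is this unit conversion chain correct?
The chain is correct (no errors).

Correct: 1 km = 1000 m, 1 h = 3600 s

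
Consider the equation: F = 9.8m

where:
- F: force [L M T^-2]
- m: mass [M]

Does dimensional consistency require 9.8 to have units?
Yes

F has dimensions [L M T^-2], while m alone has dimensions [M]. For the equation to balance, the factor 9.8 must carry dimensions [L T^-2] — it is a dimensional constant (a numerical value of a physical quantity with its units suppressed), not a pure number.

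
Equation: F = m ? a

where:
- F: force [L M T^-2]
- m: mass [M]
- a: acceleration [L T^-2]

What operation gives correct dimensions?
multiplication (×): F = m × a

F [L M T^-2]; m [M]; a [L T^-2].
m × a → [L M T^-2] ✓
m ÷ a → [L^-1 M T^2] ✗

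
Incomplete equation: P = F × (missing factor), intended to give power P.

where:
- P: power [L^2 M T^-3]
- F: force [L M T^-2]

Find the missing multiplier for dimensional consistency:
v (velocity), dimensions [L T^-1]

P has dimensions [L^2 M T^-3] and F has dimensions [L M T^-2].
The missing factor must have dimensions [L^2 M T^-3] / [L M T^-2] = [L T^-1], i.e. velocity (v).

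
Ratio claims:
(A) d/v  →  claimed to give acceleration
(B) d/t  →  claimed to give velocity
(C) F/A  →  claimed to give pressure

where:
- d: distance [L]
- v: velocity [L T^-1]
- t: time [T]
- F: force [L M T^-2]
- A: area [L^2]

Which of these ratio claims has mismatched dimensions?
(A) d/v does not give acceleration

(A) d/v: [T] ≠ acceleration [L T^-2] ✗
(B) d/t: [L T^-1] = velocity [L T^-1] ✓
(C) F/A: [L^-1 M T^-2] = pressure [L^-1 M T^-2] ✓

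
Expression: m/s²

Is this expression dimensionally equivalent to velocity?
No

The expression m/s² has dimensions [L T^-2], but velocity has dimensions [L T^-1].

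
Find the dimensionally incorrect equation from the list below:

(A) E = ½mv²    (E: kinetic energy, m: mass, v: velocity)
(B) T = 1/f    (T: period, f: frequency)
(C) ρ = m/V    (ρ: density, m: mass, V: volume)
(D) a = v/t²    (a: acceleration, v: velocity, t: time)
(D) a = v/t²

The equation (D) a = v/t² is dimensionally incorrect.

LHS (a): [L T^-2]
RHS (v/t²): [L T^-3] ✗

The dimensions do not match. The other three equations balance.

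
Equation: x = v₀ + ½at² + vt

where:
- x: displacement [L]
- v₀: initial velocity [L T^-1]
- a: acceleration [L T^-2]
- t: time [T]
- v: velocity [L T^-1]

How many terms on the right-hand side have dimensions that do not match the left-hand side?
1

LHS x: [L]
- v₀: [L T^-1] ✗
- ½at²: [L] ✓
- vt: [L] ✓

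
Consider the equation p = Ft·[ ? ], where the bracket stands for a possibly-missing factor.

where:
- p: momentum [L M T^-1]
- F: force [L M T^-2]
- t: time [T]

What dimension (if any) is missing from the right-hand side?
Nothing is missing — the bracketed factor must be dimensionless.

p has dimensions [L M T^-1] and Ft already has dimensions [L M T^-1], so p = Ft is dimensionally complete.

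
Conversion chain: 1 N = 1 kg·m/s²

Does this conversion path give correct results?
The chain is correct (no errors).

Correct: Newton is defined as kg·m/s²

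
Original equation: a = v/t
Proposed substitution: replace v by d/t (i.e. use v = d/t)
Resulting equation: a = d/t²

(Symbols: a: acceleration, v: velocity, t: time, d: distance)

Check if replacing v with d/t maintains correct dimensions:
Yes

[v] = [L T^-1] and [d/t] = [L T^-1]. These match, so the substitution replaces a quantity by one of the same dimensions and the result a = d/t² has LHS [L T^-2] vs RHS [L T^-2] — still consistent.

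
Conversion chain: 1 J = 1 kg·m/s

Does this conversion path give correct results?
The chain is incorrect (it contains an error).

Incorrect: Joule is kg·m²/s², not kg·m/s (that is momentum)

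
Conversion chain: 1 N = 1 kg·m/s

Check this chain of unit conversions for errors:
The chain is incorrect (it contains an error).

Incorrect: Newton is kg·m/s², not kg·m/s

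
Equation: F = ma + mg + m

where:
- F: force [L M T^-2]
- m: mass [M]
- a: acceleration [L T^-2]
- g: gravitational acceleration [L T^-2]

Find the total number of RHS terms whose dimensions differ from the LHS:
1

LHS F: [L M T^-2]
- ma: [L M T^-2] ✓
- mg: [L M T^-2] ✓
- m: [M] ✗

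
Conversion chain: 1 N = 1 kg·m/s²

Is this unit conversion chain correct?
The chain is correct (no errors).

Correct: Newton is defined as kg·m/s²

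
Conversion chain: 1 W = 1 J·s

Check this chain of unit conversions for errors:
The chain is incorrect (it contains an error).

Incorrect: Watt is J/s, not J·s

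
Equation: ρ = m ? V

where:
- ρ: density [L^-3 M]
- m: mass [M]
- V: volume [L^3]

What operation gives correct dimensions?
division (÷): ρ = m ÷ V

ρ [L^-3 M]; m [M]; V [L^3].
m × V → [L^3 M] ✗
m ÷ V → [L^-3 M] ✓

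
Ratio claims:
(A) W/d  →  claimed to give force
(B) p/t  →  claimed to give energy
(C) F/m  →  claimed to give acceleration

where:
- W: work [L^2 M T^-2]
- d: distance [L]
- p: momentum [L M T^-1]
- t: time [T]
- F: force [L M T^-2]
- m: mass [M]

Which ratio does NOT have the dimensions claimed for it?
(B) p/t does not give energy

(A) W/d: [L M T^-2] = force [L M T^-2] ✓
(B) p/t: [L M T^-2] ≠ energy [L^2 M T^-2] ✗
(C) F/m: [L T^-2] = acceleration [L T^-2] ✓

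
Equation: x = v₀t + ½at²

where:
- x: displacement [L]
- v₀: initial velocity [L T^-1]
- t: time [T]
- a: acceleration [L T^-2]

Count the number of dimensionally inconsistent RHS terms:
0

LHS x: [L]
- v₀t: [L] ✓
- ½at²: [L] ✓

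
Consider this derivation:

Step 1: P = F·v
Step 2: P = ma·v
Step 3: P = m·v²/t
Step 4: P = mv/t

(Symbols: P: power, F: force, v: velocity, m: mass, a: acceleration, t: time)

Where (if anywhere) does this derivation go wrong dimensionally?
Step 4

Step 1: P = F·v → LHS [L^2 M T^-3], RHS [L^2 M T^-3] ✓
Step 2: P = ma·v → LHS [L^2 M T^-3], RHS [L^2 M T^-3] ✓
Step 3: P = m·v²/t → LHS [L^2 M T^-3], RHS [L^2 M T^-3] ✓
Step 4: P = mv/t → LHS [L^2 M T^-3], RHS [L M T^-2] ✗

The first dimensional inconsistency appears in step 4: P = mv/t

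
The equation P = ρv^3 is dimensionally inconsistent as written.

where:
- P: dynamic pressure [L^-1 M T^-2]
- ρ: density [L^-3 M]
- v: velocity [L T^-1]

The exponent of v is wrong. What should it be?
The exponent of v should be 2: P = ρv^2

The LHS P has dimensions [L^-1 M T^-2]; v has dimensions [L T^-1].
As written, the RHS ρv^3 (exponent 3 on v) has dimensions [M T^-3], which does not match.
With exponent 2, the RHS ρv^2 has dimensions [L^-1 M T^-2], matching the LHS.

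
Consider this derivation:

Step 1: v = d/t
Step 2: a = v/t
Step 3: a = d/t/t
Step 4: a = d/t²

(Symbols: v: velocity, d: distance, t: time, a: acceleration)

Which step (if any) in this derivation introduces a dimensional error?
No step introduces an error — all steps are dimensionally consistent.

Step 1: v = d/t → LHS [L T^-1], RHS [L T^-1] ✓
Step 2: a = v/t → LHS [L T^-2], RHS [L T^-2] ✓
Step 3: a = d/t/t → LHS [L T^-2], RHS [L T^-2] ✓
Step 4: a = d/t² → LHS [L T^-2], RHS [L T^-2] ✓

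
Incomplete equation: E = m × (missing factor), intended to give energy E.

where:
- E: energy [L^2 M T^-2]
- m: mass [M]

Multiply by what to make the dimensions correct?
v² (velocity squared), dimensions [L^2 T^-2]

E has dimensions [L^2 M T^-2] and m has dimensions [M].
The missing factor must have dimensions [L^2 M T^-2] / [M] = [L^2 T^-2], i.e. velocity squared (v²).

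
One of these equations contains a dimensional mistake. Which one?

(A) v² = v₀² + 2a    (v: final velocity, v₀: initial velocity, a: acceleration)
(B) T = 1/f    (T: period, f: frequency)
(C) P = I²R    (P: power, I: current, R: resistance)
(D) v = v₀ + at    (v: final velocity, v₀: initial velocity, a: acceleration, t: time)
(A) v² = v₀² + 2a

The equation (A) v² = v₀² + 2a is dimensionally incorrect.

LHS (v²): [L^2 T^-2]
RHS terms:
  - v₀²: [L^2 T^-2] ✓
  - 2a: [L T^-2] ✗ (does not match LHS)

The dimensions do not match. The other three equations balance.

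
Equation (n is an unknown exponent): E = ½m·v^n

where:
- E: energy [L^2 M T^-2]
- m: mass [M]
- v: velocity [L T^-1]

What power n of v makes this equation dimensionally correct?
n = 2

E has dimensions [L^2 M T^-2]; v has dimensions [L T^-1].
The rest of the RHS has dimensions [M], so v^n must supply [L^2 T^-2].
With n = 2: ½m·v^2 has dimensions [L^2 M T^-2], matching the LHS ✓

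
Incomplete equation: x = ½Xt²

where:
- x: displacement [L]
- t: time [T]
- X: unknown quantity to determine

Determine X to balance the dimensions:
X = a (acceleration), dimensions [L T^-2]

x has dimensions [L]; the rest of the RHS (½ t²) has dimensions [T^2].
So X must have dimensions [L T^-2] — X = a (acceleration).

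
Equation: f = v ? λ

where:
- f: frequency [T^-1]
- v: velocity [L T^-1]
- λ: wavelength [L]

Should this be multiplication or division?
division (÷): f = v ÷ λ

f [T^-1]; v [L T^-1]; λ [L].
v × λ → [L^2 T^-1] ✗
v ÷ λ → [T^-1] ✓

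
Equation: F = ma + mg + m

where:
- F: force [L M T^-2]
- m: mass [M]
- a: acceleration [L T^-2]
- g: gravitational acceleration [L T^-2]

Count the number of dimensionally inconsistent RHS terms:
1

LHS F: [L M T^-2]
- ma: [L M T^-2] ✓
- mg: [L M T^-2] ✓
- m: [M] ✗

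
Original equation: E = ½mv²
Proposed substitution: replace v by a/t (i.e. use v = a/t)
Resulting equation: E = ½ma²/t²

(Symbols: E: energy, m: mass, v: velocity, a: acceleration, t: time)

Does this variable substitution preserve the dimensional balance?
No

[v] = [L T^-1] and [a/t] = [L T^-3]. These differ, so the substitution replaces a quantity by one of different dimensions and the result E = ½ma²/t² has LHS [L^2 M T^-2] vs RHS [L^2 M T^-6] — inconsistent.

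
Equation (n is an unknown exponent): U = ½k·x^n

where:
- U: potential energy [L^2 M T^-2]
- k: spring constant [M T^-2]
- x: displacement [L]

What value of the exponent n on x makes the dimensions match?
n = 2

U has dimensions [L^2 M T^-2]; x has dimensions [L].
The rest of the RHS has dimensions [M T^-2], so x^n must supply [L^2].
With n = 2: ½k·x^2 has dimensions [L^2 M T^-2], matching the LHS ✓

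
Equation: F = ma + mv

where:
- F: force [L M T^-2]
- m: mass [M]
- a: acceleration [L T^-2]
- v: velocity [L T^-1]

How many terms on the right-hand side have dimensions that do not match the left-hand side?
1

LHS F: [L M T^-2]
- ma: [L M T^-2] ✓
- mv: [L M T^-1] ✗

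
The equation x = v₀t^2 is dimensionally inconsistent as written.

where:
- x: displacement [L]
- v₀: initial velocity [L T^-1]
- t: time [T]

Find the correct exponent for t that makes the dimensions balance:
The exponent of t should be 1: x = v₀t

The LHS x has dimensions [L]; t has dimensions [T].
As written, the RHS v₀t^2 (exponent 2 on t) has dimensions [L T], which does not match.
With exponent 1, the RHS v₀t has dimensions [L], matching the LHS.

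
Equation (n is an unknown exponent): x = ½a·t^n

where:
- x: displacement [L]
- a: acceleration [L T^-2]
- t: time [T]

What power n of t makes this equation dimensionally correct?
n = 2

x has dimensions [L]; t has dimensions [T].
The rest of the RHS has dimensions [L T^-2], so t^n must supply [T^2].
With n = 2: ½a·t^2 has dimensions [L], matching the LHS ✓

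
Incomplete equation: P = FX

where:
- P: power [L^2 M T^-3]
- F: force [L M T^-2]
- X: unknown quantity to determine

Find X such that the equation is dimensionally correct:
X = v (velocity), dimensions [L T^-1]

P has dimensions [L^2 M T^-3]; the rest of the RHS (F) has dimensions [L M T^-2].
So X must have dimensions [L T^-1] — X = v (velocity).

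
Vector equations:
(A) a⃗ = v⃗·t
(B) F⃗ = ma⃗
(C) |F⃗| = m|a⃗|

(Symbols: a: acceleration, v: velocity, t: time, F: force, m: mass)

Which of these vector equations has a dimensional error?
(A) a⃗ = v⃗·t

(A) a⃗ = v⃗·t: LHS [L T^-2], RHS [L] ✗ — acceleration is velocity per time; should be v⃗/t
(B) F⃗ = ma⃗: LHS [L M T^-2], RHS [L M T^-2] ✓ — Force and acceleration are vectors, mass is a scalar
(C) |F⃗| = m|a⃗|: LHS [L M T^-2], RHS [L M T^-2] ✓ — magnitudes of vectors are scalars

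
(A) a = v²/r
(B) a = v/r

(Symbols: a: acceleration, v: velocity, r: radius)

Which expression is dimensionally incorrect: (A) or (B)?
(B)

(A) a = v²/r: LHS [L T^-2], RHS [L T^-2] ✓
(B) a = v/r: LHS [L T^-2], RHS [T^-1] ✗

Expression (B) a = v/r is dimensionally incorrect.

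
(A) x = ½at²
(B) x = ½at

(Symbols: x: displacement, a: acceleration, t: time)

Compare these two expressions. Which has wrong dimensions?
(B)

(A) x = ½at²: LHS [L], RHS [L] ✓
(B) x = ½at: LHS [L], RHS [L T^-1] ✗

Expression (B) x = ½at is dimensionally incorrect.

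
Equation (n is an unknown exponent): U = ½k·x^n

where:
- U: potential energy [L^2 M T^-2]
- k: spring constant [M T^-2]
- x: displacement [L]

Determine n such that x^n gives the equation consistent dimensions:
n = 2

U has dimensions [L^2 M T^-2]; x has dimensions [L].
The rest of the RHS has dimensions [M T^-2], so x^n must supply [L^2].
With n = 2: ½k·x^2 has dimensions [L^2 M T^-2], matching the LHS ✓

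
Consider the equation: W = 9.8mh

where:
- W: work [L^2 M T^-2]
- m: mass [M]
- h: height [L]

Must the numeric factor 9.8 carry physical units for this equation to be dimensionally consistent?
Yes

W has dimensions [L^2 M T^-2], while mh alone has dimensions [L M]. For the equation to balance, the factor 9.8 must carry dimensions [L T^-2] — it is a dimensional constant (a numerical value of a physical quantity with its units suppressed), not a pure number.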